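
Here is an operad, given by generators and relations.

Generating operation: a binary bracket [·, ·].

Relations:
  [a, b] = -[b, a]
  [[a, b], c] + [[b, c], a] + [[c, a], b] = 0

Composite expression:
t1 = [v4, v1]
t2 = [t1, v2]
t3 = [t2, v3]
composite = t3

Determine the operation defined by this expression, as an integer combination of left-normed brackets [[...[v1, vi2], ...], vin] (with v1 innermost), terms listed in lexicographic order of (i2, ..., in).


-[[[v1, v4], v2], v3]


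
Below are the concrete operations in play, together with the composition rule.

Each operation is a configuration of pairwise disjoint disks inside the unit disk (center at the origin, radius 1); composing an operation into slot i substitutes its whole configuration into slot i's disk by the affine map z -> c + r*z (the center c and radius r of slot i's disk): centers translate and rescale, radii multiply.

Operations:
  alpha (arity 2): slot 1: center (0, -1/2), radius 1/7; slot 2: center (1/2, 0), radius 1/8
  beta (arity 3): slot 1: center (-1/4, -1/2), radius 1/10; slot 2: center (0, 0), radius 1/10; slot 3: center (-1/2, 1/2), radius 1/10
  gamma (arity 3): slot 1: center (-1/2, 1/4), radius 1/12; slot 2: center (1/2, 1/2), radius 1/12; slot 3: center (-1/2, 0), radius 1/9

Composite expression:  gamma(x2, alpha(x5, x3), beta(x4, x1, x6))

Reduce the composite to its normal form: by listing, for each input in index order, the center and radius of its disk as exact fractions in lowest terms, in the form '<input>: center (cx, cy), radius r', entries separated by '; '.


x1: center (-1/2, 0), radius 1/90; x2: center (-1/2, 1/4), radius 1/12; x3: center (13/24, 1/2), radius 1/96; x4: center (-19/36, -1/18), radius 1/90; x5: center (1/2, 11/24), radius 1/84; x6: center (-5/9, 1/18), radius 1/90

Affine substitution under gamma: radii multiply and x-centers shift.
x2: after 1 affine step, its disk has center (-1/2, 1/4), radius 1/12
x5: after 2 affine steps, its disk has center (1/2, 11/24), radius 1/84
x3: after 2 affine steps, its disk has center (13/24, 1/2), radius 1/96
x4: after 2 affine steps, its disk has center (-19/36, -1/18), radius 1/90
x1: after 2 affine steps, its disk has center (-1/2, 0), radius 1/90
x6: after 2 affine steps, its disk has center (-5/9, 1/18), radius 1/90


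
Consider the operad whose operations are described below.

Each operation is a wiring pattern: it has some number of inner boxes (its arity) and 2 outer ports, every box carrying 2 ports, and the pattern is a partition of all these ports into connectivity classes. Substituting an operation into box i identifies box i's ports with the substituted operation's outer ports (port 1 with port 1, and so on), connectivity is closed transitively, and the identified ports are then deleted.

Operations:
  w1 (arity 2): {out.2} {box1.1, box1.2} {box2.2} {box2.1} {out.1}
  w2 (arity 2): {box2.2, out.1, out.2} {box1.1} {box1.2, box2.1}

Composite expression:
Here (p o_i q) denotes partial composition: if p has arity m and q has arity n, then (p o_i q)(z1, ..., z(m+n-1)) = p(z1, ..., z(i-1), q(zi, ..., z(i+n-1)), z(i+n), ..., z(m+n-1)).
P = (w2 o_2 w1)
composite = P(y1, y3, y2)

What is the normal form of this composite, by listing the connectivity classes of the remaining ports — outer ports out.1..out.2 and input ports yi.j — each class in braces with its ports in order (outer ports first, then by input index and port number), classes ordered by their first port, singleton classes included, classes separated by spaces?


{out.1, out.2} {y1.1} {y1.2} {y2.1} {y2.2} {y3.1, y3.2}

Substituting into w2 glues patterns; closure does the rest.
composing w1 on (y3, y2), with out.j its own outer ports: {out.1} {out.2} {y2.1} {y2.2} {y3.1, y3.2}
composing w2 on (y1, y3, y2), with out.j its own outer ports: {out.1, out.2} {y1.1} {y1.2} {y2.1} {y2.2} {y3.1, y3.2}


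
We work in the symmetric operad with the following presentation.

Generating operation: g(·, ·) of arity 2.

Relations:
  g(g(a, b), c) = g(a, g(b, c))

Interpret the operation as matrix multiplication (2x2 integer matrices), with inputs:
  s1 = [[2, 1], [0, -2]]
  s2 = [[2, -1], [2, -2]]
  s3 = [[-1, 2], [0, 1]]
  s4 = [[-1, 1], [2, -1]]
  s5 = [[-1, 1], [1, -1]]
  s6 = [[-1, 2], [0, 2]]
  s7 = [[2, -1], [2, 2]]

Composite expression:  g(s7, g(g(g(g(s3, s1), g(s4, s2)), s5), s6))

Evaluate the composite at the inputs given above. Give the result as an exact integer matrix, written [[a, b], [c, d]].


[[-20, 0], [-32, 0]]

g(s3, s1) = [[-2, -5], [0, -2]]
g(s4, s2) = [[0, -1], [2, 0]]
g(g(s3, s1), g(s4, s2)) = [[-10, 2], [-4, 0]]
g(g(g(s3, s1), g(s4, s2)), s5) = [[12, -12], [4, -4]]
g(g(g(g(s3, s1), g(s4, s2)), s5), s6) = [[-12, 0], [-4, 0]]
g(s7, g(g(g(g(s3, s1), g(s4, s2)), s5), s6)) = [[-20, 0], [-32, 0]]


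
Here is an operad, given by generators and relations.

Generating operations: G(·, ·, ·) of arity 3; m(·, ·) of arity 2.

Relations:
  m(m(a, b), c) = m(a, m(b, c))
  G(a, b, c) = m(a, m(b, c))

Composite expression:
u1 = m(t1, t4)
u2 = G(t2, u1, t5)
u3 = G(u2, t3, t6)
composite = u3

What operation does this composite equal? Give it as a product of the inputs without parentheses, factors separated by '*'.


t2 * t1 * t4 * t5 * t3 * t6


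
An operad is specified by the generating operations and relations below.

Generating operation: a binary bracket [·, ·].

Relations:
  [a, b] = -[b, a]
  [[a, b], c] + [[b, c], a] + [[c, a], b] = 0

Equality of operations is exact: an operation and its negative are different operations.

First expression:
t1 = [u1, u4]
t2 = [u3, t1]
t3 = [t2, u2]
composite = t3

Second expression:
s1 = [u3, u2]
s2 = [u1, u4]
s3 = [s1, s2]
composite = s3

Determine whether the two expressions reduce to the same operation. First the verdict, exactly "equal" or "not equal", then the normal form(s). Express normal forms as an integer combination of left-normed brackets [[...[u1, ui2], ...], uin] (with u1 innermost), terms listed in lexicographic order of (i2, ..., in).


not equal: they reduce to -[[[u1, u4], u3], u2] and [[[u1, u4], u2], u3] - [[[u1, u4], u3], u2]


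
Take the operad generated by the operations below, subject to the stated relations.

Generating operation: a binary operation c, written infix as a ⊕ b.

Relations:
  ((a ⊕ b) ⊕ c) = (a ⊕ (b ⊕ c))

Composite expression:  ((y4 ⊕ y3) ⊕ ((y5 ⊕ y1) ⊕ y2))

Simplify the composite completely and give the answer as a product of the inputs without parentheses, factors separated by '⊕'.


Every regrouping of c is equal, so read the y-inputs in written order.
(y4 ⊕ y3) flattens to y4 ⊕ y3
(y5 ⊕ y1) flattens to y5 ⊕ y1
((y5 ⊕ y1) ⊕ y2) flattens to y5 ⊕ y1 ⊕ y2
((y4 ⊕ y3) ⊕ ((y5 ⊕ y1) ⊕ y2)) flattens to y4 ⊕ y3 ⊕ y5 ⊕ y1 ⊕ y2

y4 ⊕ y3 ⊕ y5 ⊕ y1 ⊕ y2


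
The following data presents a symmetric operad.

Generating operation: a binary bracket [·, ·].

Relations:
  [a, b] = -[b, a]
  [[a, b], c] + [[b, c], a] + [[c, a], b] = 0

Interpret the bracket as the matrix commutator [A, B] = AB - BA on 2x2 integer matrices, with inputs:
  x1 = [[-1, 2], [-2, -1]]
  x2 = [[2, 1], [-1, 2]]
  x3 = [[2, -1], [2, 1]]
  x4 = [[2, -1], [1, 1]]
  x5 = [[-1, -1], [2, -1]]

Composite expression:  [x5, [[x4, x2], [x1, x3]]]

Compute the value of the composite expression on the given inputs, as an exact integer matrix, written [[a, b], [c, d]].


[[4, 0], [0, -4]]

[x4, x2] = [[0, 1], [1, 0]]
[x1, x3] = [[2, -2], [-2, -2]]
[[x4, x2], [x1, x3]] = [[0, -4], [4, 0]]
[x5, [[x4, x2], [x1, x3]]] = [[4, 0], [0, -4]]


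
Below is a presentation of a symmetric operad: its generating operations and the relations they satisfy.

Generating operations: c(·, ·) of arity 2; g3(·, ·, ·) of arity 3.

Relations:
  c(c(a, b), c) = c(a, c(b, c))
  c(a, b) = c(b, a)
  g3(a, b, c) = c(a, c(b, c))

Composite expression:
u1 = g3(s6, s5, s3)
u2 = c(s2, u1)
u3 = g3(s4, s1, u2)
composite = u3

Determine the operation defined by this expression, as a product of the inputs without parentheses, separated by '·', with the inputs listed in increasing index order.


Key point: g3 commutes, so take the s-inputs in any fixed order.
g3(s6, s5, s3) reduces to s6 · s5 · s3
c(s2, g3(s6, s5, s3)) reduces to s2 · s6 · s5 · s3
g3(s4, s1, c(s2, g3(s6, s5, s3))) reduces to s4 · s1 · s2 · s6 · s5 · s3
reordering the factors by index: s1 · s2 · s3 · s4 · s5 · s6

s1 · s2 · s3 · s4 · s5 · s6


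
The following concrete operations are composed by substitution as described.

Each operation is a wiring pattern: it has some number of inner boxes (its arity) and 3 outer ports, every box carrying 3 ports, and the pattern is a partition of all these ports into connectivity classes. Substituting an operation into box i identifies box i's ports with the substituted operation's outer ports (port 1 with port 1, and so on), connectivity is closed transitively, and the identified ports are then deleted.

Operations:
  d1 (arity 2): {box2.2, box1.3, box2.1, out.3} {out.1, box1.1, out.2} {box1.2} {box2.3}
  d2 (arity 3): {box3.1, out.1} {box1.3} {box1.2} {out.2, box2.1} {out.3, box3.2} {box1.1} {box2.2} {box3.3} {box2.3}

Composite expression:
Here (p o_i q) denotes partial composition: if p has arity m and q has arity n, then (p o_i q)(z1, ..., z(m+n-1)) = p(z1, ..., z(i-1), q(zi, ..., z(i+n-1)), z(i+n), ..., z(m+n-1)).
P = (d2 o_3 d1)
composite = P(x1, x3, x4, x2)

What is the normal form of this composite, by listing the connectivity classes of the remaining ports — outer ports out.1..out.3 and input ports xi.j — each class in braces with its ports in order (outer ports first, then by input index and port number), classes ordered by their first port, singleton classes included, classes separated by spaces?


Treat the ports identified at d2 as solder joints: merge, then drop.
the subtree at d1 composes to {out.1, out.2, x4.1} {out.3, x2.1, x2.2, x4.3} {x2.3} {x4.2} on (x4, x2); out.j = own outer ports
the subtree at d2 composes to {out.1, out.3, x4.1} {out.2, x3.1} {x1.1} {x1.2} {x1.3} {x2.1, x2.2, x4.3} {x2.3} {x3.2} {x3.3} {x4.2} on (x1, x3, x4, x2); out.j = own outer ports

{out.1, out.3, x4.1} {out.2, x3.1} {x1.1} {x1.2} {x1.3} {x2.1, x2.2, x4.3} {x2.3} {x3.2} {x3.3} {x4.2}


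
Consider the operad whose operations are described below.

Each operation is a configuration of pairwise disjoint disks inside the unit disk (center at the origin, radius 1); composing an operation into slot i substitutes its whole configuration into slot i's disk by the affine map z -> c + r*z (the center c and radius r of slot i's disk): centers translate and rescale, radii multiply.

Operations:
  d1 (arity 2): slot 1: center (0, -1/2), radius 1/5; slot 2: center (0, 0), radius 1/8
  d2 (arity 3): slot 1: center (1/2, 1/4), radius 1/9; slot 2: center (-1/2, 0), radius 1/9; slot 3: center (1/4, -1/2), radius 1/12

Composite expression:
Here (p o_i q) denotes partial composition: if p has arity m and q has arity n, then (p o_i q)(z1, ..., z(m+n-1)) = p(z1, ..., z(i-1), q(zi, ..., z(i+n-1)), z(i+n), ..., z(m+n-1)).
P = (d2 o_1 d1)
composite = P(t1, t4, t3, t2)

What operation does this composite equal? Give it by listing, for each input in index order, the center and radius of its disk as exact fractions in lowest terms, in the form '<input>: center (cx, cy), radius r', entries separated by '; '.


t1: center (1/2, 7/36), radius 1/45; t2: center (1/4, -1/2), radius 1/12; t3: center (-1/2, 0), radius 1/9; t4: center (1/2, 1/4), radius 1/72

Each t-disk chains the slot maps above it in d2; radii multiply.
input t1: applying the 2 nested substitutions gives center (1/2, 7/36), radius 1/45
input t4: applying the 2 nested substitutions gives center (1/2, 1/4), radius 1/72
input t3: applying the 1 nested substitution gives center (-1/2, 0), radius 1/9
input t2: applying the 1 nested substitution gives center (1/4, -1/2), radius 1/12


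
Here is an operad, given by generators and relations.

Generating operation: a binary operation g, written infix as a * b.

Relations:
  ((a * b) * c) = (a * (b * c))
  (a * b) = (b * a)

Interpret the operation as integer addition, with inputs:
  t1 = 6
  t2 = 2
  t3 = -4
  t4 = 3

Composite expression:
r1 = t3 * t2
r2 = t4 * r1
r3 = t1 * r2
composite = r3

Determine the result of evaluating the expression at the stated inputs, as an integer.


7

(t3 * t2) = -2
(t4 * (t3 * t2)) = 1
(t1 * (t4 * (t3 * t2))) = 7


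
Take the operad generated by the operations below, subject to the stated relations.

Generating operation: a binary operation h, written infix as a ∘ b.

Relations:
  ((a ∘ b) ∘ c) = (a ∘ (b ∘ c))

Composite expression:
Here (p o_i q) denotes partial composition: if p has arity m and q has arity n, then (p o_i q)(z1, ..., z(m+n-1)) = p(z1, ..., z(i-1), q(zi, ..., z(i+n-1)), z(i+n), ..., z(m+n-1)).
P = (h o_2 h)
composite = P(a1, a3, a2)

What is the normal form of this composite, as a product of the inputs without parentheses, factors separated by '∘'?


Associativity of h dissolves the nesting; only the a-input order survives.
(a3 ∘ a2) linearizes to a3 ∘ a2
(a1 ∘ (a3 ∘ a2)) linearizes to a1 ∘ a3 ∘ a2

a1 ∘ a3 ∘ a2


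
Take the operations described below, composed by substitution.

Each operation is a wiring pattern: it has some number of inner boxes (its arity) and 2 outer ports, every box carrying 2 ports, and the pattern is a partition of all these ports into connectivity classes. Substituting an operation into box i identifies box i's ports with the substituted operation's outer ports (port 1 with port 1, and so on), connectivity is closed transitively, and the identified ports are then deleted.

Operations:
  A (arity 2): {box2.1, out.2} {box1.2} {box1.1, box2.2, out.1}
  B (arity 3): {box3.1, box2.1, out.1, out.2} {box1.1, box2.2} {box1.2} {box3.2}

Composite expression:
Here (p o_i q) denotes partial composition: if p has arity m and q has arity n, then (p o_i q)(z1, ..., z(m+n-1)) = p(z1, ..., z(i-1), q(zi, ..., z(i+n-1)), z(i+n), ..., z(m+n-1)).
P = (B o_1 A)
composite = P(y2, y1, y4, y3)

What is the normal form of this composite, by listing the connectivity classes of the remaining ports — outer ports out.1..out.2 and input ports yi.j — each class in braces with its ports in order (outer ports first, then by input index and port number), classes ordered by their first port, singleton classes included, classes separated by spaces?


{out.1, out.2, y3.1, y4.1} {y1.1} {y1.2, y2.1, y4.2} {y2.2} {y3.2}

Connectivity passes through glued B-boundaries; trace each wire chain.
A over (y2, y1) gives {out.1, y1.2, y2.1} {out.2, y1.1} {y2.2}, out.j being that stage's outer ports
B over (y2, y1, y4, y3) gives {out.1, out.2, y3.1, y4.1} {y1.1} {y1.2, y2.1, y4.2} {y2.2} {y3.2}, out.j being that stage's outer ports


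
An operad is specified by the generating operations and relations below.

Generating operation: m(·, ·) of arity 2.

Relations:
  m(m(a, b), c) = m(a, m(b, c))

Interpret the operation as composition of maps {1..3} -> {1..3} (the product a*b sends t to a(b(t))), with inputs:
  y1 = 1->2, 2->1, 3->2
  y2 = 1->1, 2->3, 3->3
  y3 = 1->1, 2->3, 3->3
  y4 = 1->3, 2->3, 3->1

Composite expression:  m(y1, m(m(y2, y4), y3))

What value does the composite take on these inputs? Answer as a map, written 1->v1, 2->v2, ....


1->2, 2->2, 3->2

m(y2, y4) = 1->3, 2->3, 3->1
m(m(y2, y4), y3) = 1->3, 2->1, 3->1
m(y1, m(m(y2, y4), y3)) = 1->2, 2->2, 3->2


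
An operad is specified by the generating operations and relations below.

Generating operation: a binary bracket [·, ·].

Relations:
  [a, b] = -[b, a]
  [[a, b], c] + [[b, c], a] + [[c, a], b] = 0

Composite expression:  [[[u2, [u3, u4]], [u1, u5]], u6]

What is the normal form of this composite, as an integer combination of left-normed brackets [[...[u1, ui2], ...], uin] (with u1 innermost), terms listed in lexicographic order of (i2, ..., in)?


-[[[[[u1, u5], u2], u3], u4], u6] + [[[[[u1, u5], u2], u4], u3], u6] + [[[[[u1, u5], u3], u4], u2], u6] - [[[[[u1, u5], u4], u3], u2], u6]

Skip Jacobi rewriting: expand, keep u1-initial words, read off terms.
Composite bracket: [[[u2, [u3, u4]], [u1, u5]], u6]
Each bracket splits as ab - ba, giving 32 signed words (2^5 = 32).
Collect the words opening with u1:
  the word u1u5u2u3u4u6 carries sign -1 and contributes -[[[[[u1, u5], u2], u3], u4], u6]
  the word u1u5u2u4u3u6 carries sign +1 and contributes +[[[[[u1, u5], u2], u4], u3], u6]
  the word u1u5u3u4u2u6 carries sign +1 and contributes +[[[[[u1, u5], u3], u4], u2], u6]
  the word u1u5u4u3u2u6 carries sign -1 and contributes -[[[[[u1, u5], u4], u3], u2], u6]


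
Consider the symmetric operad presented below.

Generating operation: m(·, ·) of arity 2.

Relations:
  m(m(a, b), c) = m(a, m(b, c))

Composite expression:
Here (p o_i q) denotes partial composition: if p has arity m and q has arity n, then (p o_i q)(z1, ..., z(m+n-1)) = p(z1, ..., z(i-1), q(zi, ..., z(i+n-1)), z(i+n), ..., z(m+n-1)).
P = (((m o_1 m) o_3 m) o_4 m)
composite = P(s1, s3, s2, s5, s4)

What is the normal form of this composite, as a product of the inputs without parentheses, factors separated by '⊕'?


s1 ⊕ s3 ⊕ s2 ⊕ s5 ⊕ s4

Associativity of m dissolves the nesting; only the s-input order survives.
m(s1, s3) unparenthesizes to s1 ⊕ s3
m(s5, s4) unparenthesizes to s5 ⊕ s4
m(s2, m(s5, s4)) unparenthesizes to s2 ⊕ s5 ⊕ s4
m(m(s1, s3), m(s2, m(s5, s4))) unparenthesizes to s1 ⊕ s3 ⊕ s2 ⊕ s5 ⊕ s4


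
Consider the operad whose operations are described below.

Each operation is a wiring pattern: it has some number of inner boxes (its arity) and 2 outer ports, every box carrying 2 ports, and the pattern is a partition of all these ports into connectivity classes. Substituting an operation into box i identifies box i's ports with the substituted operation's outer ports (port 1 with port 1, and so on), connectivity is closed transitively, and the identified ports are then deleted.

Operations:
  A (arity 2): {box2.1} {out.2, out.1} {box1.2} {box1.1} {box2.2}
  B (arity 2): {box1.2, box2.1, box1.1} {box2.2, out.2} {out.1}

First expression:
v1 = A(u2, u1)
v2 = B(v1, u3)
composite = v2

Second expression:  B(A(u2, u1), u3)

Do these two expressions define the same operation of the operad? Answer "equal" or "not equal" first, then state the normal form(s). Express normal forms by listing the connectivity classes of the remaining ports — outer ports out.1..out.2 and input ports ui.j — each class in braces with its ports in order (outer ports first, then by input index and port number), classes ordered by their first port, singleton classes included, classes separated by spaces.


equal — both sides give {out.1} {out.2, u3.2} {u1.1} {u1.2} {u2.1} {u2.2} {u3.1}

The first expression, normalized: {out.1} {out.2, u3.2} {u1.1} {u1.2} {u2.1} {u2.2} {u3.1}
The second expression, normalized: {out.1} {out.2, u3.2} {u1.1} {u1.2} {u2.1} {u2.2} {u3.1}
Both agree, so they are equal.


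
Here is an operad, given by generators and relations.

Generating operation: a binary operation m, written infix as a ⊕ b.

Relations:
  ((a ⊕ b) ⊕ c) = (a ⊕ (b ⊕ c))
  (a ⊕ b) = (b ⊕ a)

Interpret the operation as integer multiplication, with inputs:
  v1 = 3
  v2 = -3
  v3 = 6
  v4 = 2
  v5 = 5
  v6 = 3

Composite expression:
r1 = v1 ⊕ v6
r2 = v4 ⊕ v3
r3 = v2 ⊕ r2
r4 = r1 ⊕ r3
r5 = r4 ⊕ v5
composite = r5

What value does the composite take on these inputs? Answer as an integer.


(v1 ⊕ v6) = 9
(v4 ⊕ v3) = 12
(v2 ⊕ (v4 ⊕ v3)) = -36
((v1 ⊕ v6) ⊕ (v2 ⊕ (v4 ⊕ v3))) = -324
(((v1 ⊕ v6) ⊕ (v2 ⊕ (v4 ⊕ v3))) ⊕ v5) = -1620

-1620


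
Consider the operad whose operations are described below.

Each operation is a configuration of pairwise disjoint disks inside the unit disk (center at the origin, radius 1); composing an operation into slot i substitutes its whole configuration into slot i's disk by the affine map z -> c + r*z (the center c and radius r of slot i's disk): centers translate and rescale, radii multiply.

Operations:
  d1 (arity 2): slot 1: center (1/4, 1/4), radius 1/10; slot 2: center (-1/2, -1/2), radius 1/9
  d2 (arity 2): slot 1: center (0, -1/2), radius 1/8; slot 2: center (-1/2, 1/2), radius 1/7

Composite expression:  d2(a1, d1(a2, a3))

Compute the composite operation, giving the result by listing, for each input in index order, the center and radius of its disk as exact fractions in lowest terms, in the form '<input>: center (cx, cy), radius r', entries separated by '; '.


a1: center (0, -1/2), radius 1/8; a2: center (-13/28, 15/28), radius 1/70; a3: center (-4/7, 3/7), radius 1/63

Only the slot chain above each a matters under d2; compose those maps.
input a1: composing its 1 substitution step yields center (0, -1/2), radius 1/8
input a2: composing its 2 substitution steps yields center (-13/28, 15/28), radius 1/70
input a3: composing its 2 substitution steps yields center (-4/7, 3/7), radius 1/63


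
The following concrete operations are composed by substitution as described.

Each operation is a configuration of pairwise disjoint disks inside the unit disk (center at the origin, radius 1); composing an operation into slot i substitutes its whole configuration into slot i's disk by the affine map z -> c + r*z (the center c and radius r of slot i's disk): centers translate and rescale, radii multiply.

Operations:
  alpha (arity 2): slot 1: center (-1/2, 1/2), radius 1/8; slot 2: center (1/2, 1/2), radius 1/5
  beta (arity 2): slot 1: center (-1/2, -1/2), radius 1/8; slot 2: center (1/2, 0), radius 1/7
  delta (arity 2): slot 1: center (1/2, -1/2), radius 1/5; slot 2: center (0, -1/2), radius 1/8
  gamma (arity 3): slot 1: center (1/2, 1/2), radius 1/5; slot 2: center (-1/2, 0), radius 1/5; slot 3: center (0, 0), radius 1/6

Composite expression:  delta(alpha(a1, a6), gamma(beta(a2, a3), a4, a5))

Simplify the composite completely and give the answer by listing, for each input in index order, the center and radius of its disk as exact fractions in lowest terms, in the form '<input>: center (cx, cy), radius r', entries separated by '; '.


a1: center (2/5, -2/5), radius 1/40; a2: center (1/20, -9/20), radius 1/320; a3: center (3/40, -7/16), radius 1/280; a4: center (-1/16, -1/2), radius 1/40; a5: center (0, -1/2), radius 1/48; a6: center (3/5, -2/5), radius 1/25


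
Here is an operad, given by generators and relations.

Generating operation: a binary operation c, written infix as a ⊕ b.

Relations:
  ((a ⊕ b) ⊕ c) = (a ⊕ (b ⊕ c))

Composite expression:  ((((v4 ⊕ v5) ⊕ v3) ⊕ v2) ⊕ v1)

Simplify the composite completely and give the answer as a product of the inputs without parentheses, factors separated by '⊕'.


v4 ⊕ v5 ⊕ v3 ⊕ v2 ⊕ v1

Key point: c is associative — brackets drop, the v-order remains.
(v4 ⊕ v5) unparenthesizes to v4 ⊕ v5
((v4 ⊕ v5) ⊕ v3) unparenthesizes to v4 ⊕ v5 ⊕ v3
(((v4 ⊕ v5) ⊕ v3) ⊕ v2) unparenthesizes to v4 ⊕ v5 ⊕ v3 ⊕ v2
((((v4 ⊕ v5) ⊕ v3) ⊕ v2) ⊕ v1) unparenthesizes to v4 ⊕ v5 ⊕ v3 ⊕ v2 ⊕ v1


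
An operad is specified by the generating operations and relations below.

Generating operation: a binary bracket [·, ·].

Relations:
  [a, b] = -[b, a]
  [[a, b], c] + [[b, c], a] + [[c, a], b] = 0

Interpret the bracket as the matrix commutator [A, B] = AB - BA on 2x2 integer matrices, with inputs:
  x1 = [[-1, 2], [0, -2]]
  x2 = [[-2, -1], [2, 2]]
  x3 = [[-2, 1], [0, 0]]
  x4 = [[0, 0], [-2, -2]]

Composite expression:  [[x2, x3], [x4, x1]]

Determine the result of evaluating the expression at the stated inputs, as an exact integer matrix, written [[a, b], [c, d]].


[[28, 32], [-40, -28]]

[x2, x3] = [[-2, -6], [-4, 2]]
[x4, x1] = [[4, 4], [-2, -4]]
[[x2, x3], [x4, x1]] = [[28, 32], [-40, -28]]


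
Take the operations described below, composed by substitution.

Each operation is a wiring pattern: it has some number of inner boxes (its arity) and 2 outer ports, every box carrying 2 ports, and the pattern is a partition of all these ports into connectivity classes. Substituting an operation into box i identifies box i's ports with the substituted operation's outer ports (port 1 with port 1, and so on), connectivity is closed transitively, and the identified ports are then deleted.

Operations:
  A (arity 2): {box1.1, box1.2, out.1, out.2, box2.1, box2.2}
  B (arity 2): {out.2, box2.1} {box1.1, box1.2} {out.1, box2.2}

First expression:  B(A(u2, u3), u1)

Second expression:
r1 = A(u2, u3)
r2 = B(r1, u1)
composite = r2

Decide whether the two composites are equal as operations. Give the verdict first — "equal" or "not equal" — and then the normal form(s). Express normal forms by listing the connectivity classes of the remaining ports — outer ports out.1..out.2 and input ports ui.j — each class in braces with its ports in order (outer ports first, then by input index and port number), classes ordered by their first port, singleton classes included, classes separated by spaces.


equal; both compose to {out.1, u1.2} {out.2, u1.1} {u2.1, u2.2, u3.1, u3.2}

Reducing the first expression gives {out.1, u1.2} {out.2, u1.1} {u2.1, u2.2, u3.1, u3.2}
Reducing the second expression gives {out.1, u1.2} {out.2, u1.1} {u2.1, u2.2, u3.1, u3.2}
Identical normal forms: equal.


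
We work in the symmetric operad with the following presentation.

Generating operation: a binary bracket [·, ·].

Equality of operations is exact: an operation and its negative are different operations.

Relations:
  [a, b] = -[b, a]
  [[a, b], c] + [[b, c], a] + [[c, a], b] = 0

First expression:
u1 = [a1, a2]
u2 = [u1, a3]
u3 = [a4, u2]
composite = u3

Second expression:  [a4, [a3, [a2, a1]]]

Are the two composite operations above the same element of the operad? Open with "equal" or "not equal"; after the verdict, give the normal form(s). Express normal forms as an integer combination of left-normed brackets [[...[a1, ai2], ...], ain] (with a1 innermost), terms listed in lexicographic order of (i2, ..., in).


equal: each reduces to -[[[a1, a2], a3], a4]

Reducing the first expression gives -[[[a1, a2], a3], a4]
Reducing the second expression gives -[[[a1, a2], a3], a4]
The normal forms match — equal.


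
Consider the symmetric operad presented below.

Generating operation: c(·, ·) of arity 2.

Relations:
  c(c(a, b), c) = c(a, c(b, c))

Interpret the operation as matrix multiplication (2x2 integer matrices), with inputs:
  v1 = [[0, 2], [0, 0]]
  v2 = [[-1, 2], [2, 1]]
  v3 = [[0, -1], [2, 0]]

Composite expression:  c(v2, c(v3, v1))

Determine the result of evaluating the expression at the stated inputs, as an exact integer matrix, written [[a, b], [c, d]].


c(v3, v1) = [[0, 0], [0, 4]]
c(v2, c(v3, v1)) = [[0, 8], [0, 4]]

[[0, 8], [0, 4]]


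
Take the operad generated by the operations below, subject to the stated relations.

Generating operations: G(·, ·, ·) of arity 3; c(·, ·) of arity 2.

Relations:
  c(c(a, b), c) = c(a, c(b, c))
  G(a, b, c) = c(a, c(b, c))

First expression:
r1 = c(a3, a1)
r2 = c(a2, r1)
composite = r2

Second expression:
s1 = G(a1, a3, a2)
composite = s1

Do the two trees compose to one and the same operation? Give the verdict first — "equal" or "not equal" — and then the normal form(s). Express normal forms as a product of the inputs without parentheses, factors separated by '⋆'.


not equal: they reduce to a2 ⋆ a3 ⋆ a1 and a1 ⋆ a3 ⋆ a2

The first expression reduces to a2 ⋆ a3 ⋆ a1
The second expression reduces to a1 ⋆ a3 ⋆ a2
No match — not equal.


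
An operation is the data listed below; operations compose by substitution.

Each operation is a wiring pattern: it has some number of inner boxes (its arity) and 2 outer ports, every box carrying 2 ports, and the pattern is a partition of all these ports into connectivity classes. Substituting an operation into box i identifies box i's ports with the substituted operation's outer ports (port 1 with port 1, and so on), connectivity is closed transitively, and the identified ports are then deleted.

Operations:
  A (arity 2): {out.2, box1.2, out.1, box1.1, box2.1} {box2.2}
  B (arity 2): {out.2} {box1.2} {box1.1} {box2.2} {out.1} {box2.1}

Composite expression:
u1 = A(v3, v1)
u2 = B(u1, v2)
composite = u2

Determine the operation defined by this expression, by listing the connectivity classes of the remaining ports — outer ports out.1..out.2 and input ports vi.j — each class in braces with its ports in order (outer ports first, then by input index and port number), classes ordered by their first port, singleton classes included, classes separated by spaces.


{out.1} {out.2} {v1.1, v3.1, v3.2} {v1.2} {v2.1} {v2.2}

Reachability decides: close wires over B-identified ports.
composing A on (v3, v1), with out.j its own outer ports: {out.1, out.2, v1.1, v3.1, v3.2} {v1.2}
composing B on (v3, v1, v2), with out.j its own outer ports: {out.1} {out.2} {v1.1, v3.1, v3.2} {v1.2} {v2.1} {v2.2}


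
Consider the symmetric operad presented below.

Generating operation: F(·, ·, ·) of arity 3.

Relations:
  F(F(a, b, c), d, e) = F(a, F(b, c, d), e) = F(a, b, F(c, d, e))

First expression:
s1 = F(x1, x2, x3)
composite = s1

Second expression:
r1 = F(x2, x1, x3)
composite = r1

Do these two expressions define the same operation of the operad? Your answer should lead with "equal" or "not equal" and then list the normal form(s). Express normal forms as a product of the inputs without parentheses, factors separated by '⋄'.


The first composite normalizes to x1 ⋄ x2 ⋄ x3
The second composite normalizes to x2 ⋄ x1 ⋄ x3
The normal forms differ: not equal.

not equal; the first gives x1 ⋄ x2 ⋄ x3 and the second x2 ⋄ x1 ⋄ x3


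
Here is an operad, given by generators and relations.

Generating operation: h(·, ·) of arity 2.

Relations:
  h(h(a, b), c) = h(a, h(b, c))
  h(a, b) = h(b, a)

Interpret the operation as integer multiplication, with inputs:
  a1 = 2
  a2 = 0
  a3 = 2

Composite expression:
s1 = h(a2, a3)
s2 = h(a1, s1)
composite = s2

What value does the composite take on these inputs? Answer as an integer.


0

h(a2, a3) = 0
h(a1, h(a2, a3)) = 0


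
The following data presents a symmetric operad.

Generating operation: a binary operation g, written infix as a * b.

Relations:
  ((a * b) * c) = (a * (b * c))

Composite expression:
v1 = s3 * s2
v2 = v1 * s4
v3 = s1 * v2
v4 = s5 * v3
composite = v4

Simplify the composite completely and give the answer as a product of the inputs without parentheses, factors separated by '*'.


Associativity of g dissolves the nesting; only the s-input order survives.
(s3 * s2) linearizes to s3 * s2
((s3 * s2) * s4) linearizes to s3 * s2 * s4
(s1 * ((s3 * s2) * s4)) linearizes to s1 * s3 * s2 * s4
(s5 * (s1 * ((s3 * s2) * s4))) linearizes to s5 * s1 * s3 * s2 * s4

s5 * s1 * s3 * s2 * s4


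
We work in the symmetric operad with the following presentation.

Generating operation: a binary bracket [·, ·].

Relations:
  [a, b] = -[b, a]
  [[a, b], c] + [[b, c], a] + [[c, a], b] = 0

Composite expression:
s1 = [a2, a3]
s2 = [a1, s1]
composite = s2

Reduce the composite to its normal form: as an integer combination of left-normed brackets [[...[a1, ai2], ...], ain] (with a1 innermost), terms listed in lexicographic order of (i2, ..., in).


[[a1, a2], a3] - [[a1, a3], a2]

Antisymmetry and Jacobi reduce to a1-anchored left-normed brackets.
Composite bracket: [a1, [a2, a3]]
The bracket unfolds into 4 signed words via [a, b] = ab - ba (2^2 = 4).
The a1-initial words carry the normal form:
  from a1a2a3, sign +1: term +[[a1, a2], a3]
  from a1a3a2, sign -1: term -[[a1, a3], a2]


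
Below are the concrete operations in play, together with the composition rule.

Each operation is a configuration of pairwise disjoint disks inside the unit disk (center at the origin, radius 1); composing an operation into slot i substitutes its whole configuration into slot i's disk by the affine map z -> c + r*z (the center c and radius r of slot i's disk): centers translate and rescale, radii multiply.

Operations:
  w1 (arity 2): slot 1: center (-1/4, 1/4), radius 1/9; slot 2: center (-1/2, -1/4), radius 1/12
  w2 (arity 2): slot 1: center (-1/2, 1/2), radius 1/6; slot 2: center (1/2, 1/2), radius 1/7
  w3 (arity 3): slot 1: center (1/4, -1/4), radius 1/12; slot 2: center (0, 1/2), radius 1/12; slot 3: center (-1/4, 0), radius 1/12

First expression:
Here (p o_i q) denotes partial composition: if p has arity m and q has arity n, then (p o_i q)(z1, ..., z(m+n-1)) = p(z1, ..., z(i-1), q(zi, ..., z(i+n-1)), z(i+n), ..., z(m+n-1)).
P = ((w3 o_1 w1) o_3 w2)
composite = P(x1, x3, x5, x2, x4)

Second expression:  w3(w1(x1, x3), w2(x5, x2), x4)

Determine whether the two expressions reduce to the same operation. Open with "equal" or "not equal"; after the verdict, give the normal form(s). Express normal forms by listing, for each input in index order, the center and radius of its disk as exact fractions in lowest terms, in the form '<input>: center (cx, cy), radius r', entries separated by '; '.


equal; the common form is x1: center (11/48, -11/48), radius 1/108; x2: center (1/24, 13/24), radius 1/84; x3: center (5/24, -13/48), radius 1/144; x4: center (-1/4, 0), radius 1/12; x5: center (-1/24, 13/24), radius 1/72


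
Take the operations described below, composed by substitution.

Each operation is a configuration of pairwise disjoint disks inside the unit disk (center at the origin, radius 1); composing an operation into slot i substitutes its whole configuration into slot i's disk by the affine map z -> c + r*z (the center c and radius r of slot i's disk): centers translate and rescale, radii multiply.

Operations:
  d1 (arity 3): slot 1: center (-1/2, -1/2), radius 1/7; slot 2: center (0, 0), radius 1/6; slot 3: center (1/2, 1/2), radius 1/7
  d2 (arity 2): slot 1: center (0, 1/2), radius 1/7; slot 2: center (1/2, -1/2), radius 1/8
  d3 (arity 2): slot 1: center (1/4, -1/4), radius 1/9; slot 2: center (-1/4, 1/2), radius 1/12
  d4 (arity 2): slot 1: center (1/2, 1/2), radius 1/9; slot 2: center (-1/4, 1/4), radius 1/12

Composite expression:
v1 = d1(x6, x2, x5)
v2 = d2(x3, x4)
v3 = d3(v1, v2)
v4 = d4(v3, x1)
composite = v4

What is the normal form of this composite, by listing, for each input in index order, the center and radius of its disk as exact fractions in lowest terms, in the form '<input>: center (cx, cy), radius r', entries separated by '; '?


Follow each x-input down from d4: c' goes to c + r*c', radius to r*r'.
for x6, the 3-step affine chain lands on center (169/324, 151/324), radius 1/567
for x2, the 3-step affine chain lands on center (19/36, 17/36), radius 1/486
for x5, the 3-step affine chain lands on center (173/324, 155/324), radius 1/567
for x3, the 3-step affine chain lands on center (17/36, 121/216), radius 1/756
for x4, the 3-step affine chain lands on center (103/216, 119/216), radius 1/864
for x1, the 1-step affine chain lands on center (-1/4, 1/4), radius 1/12

x1: center (-1/4, 1/4), radius 1/12; x2: center (19/36, 17/36), radius 1/486; x3: center (17/36, 121/216), radius 1/756; x4: center (103/216, 119/216), radius 1/864; x5: center (173/324, 155/324), radius 1/567; x6: center (169/324, 151/324), radius 1/567


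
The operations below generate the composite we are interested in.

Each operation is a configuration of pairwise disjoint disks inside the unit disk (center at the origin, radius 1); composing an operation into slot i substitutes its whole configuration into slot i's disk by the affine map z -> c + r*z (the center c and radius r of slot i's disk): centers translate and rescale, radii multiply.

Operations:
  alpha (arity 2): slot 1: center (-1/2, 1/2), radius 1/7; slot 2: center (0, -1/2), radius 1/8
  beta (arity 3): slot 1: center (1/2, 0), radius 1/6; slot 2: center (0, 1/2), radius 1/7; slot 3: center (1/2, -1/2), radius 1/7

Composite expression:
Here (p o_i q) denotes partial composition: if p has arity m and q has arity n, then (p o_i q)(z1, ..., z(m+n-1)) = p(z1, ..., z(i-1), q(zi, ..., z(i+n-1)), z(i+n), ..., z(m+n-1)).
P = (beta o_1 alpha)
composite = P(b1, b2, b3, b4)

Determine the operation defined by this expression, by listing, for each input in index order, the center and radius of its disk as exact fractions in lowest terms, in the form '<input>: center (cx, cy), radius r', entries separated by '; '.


Only the slot chain above each b matters under beta; compose those maps.
b1 passes through 2 substitutions, ending at center (5/12, 1/12), radius 1/42
b2 passes through 2 substitutions, ending at center (1/2, -1/12), radius 1/48
b3 passes through 1 substitution, ending at center (0, 1/2), radius 1/7
b4 passes through 1 substitution, ending at center (1/2, -1/2), radius 1/7

b1: center (5/12, 1/12), radius 1/42; b2: center (1/2, -1/12), radius 1/48; b3: center (0, 1/2), radius 1/7; b4: center (1/2, -1/2), radius 1/7


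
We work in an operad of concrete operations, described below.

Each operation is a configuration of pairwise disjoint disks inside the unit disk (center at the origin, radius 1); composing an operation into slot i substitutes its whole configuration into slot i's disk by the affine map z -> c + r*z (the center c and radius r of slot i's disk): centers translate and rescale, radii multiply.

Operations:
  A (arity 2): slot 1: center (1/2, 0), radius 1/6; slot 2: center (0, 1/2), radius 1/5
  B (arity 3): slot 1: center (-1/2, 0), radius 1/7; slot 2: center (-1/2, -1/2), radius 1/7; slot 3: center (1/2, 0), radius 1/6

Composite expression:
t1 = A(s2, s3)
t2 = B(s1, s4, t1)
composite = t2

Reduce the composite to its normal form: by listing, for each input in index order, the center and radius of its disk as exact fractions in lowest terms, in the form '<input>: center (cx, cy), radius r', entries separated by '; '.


s1: center (-1/2, 0), radius 1/7; s2: center (7/12, 0), radius 1/36; s3: center (1/2, 1/12), radius 1/30; s4: center (-1/2, -1/2), radius 1/7


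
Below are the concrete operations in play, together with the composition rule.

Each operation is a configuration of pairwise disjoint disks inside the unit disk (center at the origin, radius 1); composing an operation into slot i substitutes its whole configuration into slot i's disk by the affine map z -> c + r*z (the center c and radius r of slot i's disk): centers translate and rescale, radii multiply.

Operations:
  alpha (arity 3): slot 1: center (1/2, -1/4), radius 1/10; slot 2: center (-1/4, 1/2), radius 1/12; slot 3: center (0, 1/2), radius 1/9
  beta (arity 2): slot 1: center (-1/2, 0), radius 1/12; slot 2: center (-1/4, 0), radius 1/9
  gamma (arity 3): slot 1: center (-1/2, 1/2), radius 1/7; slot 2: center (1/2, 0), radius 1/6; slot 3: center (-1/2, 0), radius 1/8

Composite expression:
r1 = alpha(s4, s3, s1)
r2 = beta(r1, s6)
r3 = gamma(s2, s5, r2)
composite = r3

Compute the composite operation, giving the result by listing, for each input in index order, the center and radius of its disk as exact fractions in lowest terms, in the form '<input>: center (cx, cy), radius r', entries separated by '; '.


Each s-disk chains the slot maps above it in gamma; radii multiply.
input s2: applying the 1 nested substitution gives center (-1/2, 1/2), radius 1/7
input s5: applying the 1 nested substitution gives center (1/2, 0), radius 1/6
input s4: applying the 3 nested substitutions gives center (-107/192, -1/384), radius 1/960
input s3: applying the 3 nested substitutions gives center (-217/384, 1/192), radius 1/1152
input s1: applying the 3 nested substitutions gives center (-9/16, 1/192), radius 1/864
input s6: applying the 2 nested substitutions gives center (-17/32, 0), radius 1/72

s1: center (-9/16, 1/192), radius 1/864; s2: center (-1/2, 1/2), radius 1/7; s3: center (-217/384, 1/192), radius 1/1152; s4: center (-107/192, -1/384), radius 1/960; s5: center (1/2, 0), radius 1/6; s6: center (-17/32, 0), radius 1/72


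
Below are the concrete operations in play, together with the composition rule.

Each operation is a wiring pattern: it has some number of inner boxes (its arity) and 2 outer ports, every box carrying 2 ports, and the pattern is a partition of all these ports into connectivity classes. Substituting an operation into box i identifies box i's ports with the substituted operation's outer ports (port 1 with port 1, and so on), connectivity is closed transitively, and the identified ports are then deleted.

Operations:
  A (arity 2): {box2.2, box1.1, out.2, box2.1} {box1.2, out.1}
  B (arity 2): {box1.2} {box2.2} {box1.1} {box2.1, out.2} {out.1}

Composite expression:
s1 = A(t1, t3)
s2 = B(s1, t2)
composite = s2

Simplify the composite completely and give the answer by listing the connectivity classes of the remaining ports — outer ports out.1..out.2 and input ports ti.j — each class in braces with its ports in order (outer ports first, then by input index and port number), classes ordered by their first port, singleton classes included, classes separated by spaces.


{out.1} {out.2, t2.1} {t1.1, t3.1, t3.2} {t1.2} {t2.2}

Substituting into B glues patterns; closure does the rest.
the subtree at A composes to {out.1, t1.2} {out.2, t1.1, t3.1, t3.2} on (t1, t3); out.j = own outer ports
the subtree at B composes to {out.1} {out.2, t2.1} {t1.1, t3.1, t3.2} {t1.2} {t2.2} on (t1, t3, t2); out.j = own outer ports
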